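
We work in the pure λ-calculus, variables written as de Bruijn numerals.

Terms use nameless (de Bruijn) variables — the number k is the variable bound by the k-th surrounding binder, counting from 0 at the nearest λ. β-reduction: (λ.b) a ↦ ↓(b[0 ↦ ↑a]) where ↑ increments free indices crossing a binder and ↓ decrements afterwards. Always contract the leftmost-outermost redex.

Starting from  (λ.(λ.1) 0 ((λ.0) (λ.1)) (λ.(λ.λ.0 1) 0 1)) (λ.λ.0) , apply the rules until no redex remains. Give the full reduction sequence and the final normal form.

Answer: normal form = λ.λ.0  (in 7 steps)

Working:
  start: (λ.(λ.1) 0 ((λ.0) (λ.1)) (λ.(λ.λ.0 1) 0 1)) (λ.λ.0)
  →1  (λ.λ.λ.0) (λ.λ.0) ((λ.0) (λ.λ.λ.0)) (λ.(λ.λ.0 1) 0 (λ.λ.0))
  →2  (λ.λ.0) ((λ.0) (λ.λ.λ.0)) (λ.(λ.λ.0 1) 0 (λ.λ.0))
  →3  (λ.0) (λ.(λ.λ.0 1) 0 (λ.λ.0))
  →4  λ.(λ.λ.0 1) 0 (λ.λ.0)
  →5  λ.(λ.0 1) (λ.λ.0)
  →6  λ.(λ.λ.0) 0
  →7  λ.λ.0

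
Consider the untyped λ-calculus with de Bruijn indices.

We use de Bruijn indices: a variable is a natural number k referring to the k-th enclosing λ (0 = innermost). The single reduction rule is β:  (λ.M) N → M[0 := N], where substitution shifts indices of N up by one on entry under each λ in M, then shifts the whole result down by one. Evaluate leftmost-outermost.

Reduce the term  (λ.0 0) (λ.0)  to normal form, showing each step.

Answer: normal form = λ.0  (in 2 steps)

Derivation:
  start: (λ.0 0) (λ.0)
  →1  (λ.0) (λ.0)
  →2  λ.0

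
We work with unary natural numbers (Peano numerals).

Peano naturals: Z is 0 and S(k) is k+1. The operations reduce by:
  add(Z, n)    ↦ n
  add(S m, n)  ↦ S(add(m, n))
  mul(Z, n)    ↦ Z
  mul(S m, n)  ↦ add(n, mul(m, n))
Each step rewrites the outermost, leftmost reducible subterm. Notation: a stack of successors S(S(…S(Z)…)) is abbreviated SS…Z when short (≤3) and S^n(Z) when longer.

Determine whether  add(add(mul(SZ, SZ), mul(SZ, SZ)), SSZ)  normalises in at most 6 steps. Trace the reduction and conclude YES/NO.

Answer: NO — after 6 steps the term is S(add(add(Z, mul(SZ, SZ)), SSZ)), not yet normal

Reduction:
  start: add(add(mul(SZ, SZ), mul(SZ, SZ)), SSZ)
  step 1: add(add(add(SZ, mul(Z, SZ)), mul(SZ, SZ)), SSZ)
  step 2: add(add(S(add(Z, mul(Z, SZ))), mul(SZ, SZ)), SSZ)
  step 3: add(S(add(add(Z, mul(Z, SZ)), mul(SZ, SZ))), SSZ)
  step 4: S(add(add(add(Z, mul(Z, SZ)), mul(SZ, SZ)), SSZ))
  step 5: S(add(add(mul(Z, SZ), mul(SZ, SZ)), SSZ))
  step 6: S(add(add(Z, mul(SZ, SZ)), SSZ))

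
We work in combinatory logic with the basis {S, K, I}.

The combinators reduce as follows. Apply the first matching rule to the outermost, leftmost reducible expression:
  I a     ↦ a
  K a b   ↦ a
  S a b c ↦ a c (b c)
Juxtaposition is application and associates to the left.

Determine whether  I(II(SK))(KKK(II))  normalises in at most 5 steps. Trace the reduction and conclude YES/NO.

Answer: YES — reaches normal form SK(KI) in 5 ≤ 5 steps

Reduction:
  start: I(II(SK))(KKK(II))
  [1] II(SK)(KKK(II))
  [2] I(SK)(KKK(II))
  [3] SK(KKK(II))
  [4] SK(K(II))
  [5] SK(KI)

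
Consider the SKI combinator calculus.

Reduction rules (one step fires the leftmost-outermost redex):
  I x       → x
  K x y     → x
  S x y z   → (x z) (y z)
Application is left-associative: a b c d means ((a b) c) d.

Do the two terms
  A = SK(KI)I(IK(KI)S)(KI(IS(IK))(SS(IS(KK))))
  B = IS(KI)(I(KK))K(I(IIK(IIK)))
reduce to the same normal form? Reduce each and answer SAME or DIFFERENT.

Answer: DIFFERENT — A ⇓ I, B ⇓ K(KK)

Working:
Term A:
  start: SK(KI)I(IK(KI)S)(KI(IS(IK))(SS(IS(KK))))
  →1  KI(KII)(IK(KI)S)(KI(IS(IK))(SS(IS(KK))))
  →2  I(IK(KI)S)(KI(IS(IK))(SS(IS(KK))))
  →3  IK(KI)S(KI(IS(IK))(SS(IS(KK))))
  →4  K(KI)S(KI(IS(IK))(SS(IS(KK))))
  →5  KI(KI(IS(IK))(SS(IS(KK))))
  →6  I

Term B:
  start: IS(KI)(I(KK))K(I(IIK(IIK)))
  →1  S(KI)(I(KK))K(I(IIK(IIK)))
  →2  KIK(I(KK)K)(I(IIK(IIK)))
  →3  I(I(KK)K)(I(IIK(IIK)))
  →4  I(KK)K(I(IIK(IIK)))
  →5  KKK(I(IIK(IIK)))
  →6  K(I(IIK(IIK)))
  →7  K(IIK(IIK))
  →8  K(IK(IIK))
  →9  K(K(IIK))
  →10  K(K(IK))
  →11  K(KK)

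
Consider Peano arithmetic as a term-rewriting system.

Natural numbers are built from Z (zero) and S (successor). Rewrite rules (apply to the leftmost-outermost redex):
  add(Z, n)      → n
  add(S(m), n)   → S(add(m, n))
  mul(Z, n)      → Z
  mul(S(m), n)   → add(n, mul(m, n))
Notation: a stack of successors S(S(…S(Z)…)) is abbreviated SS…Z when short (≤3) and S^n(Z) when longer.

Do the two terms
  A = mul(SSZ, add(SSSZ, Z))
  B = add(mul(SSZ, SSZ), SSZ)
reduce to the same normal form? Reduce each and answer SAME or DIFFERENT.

Answer: SAME — A ⇓ S^6(Z), B ⇓ S^6(Z)

Working:
Term A:
  start: mul(SSZ, add(SSSZ, Z))
  [1] add(add(SSSZ, Z), mul(SZ, add(SSSZ, Z)))
  [2] add(S(add(SSZ, Z)), mul(SZ, add(SSSZ, Z)))
  [3] S(add(add(SSZ, Z), mul(SZ, add(SSSZ, Z))))
  [4] S(add(S(add(SZ, Z)), mul(SZ, add(SSSZ, Z))))
  [5] S(S(add(add(SZ, Z), mul(SZ, add(SSSZ, Z)))))
  [6] S(S(add(S(add(Z, Z)), mul(SZ, add(SSSZ, Z)))))
  [7] S(S(S(add(add(Z, Z), mul(SZ, add(SSSZ, Z))))))
  [8] S(S(S(add(Z, mul(SZ, add(SSSZ, Z))))))
  [9] S(S(S(mul(SZ, add(SSSZ, Z)))))
  [10] S(S(S(add(add(SSSZ, Z), mul(Z, add(SSSZ, Z))))))
  [11] S(S(S(add(S(add(SSZ, Z)), mul(Z, add(SSSZ, Z))))))
  [12] S(S(S(S(add(add(SSZ, Z), mul(Z, add(SSSZ, Z)))))))
  [13] S(S(S(S(add(S(add(SZ, Z)), mul(Z, add(SSSZ, Z)))))))
  [14] S(S(S(S(S(add(add(SZ, Z), mul(Z, add(SSSZ, Z))))))))
  [15] S(S(S(S(S(add(S(add(Z, Z)), mul(Z, add(SSSZ, Z))))))))
  [16] S(S(S(S(S(S(add(add(Z, Z), mul(Z, add(SSSZ, Z)))))))))
  [17] S(S(S(S(S(S(add(Z, mul(Z, add(SSSZ, Z)))))))))
  [18] S(S(S(S(S(S(mul(Z, add(SSSZ, Z))))))))
  [19] S^6(Z)

Term B:
  start: add(mul(SSZ, SSZ), SSZ)
  [1] add(add(SSZ, mul(SZ, SSZ)), SSZ)
  [2] add(S(add(SZ, mul(SZ, SSZ))), SSZ)
  [3] S(add(add(SZ, mul(SZ, SSZ)), SSZ))
  [4] S(add(S(add(Z, mul(SZ, SSZ))), SSZ))
  [5] S(S(add(add(Z, mul(SZ, SSZ)), SSZ)))
  [6] S(S(add(mul(SZ, SSZ), SSZ)))
  [7] S(S(add(add(SSZ, mul(Z, SSZ)), SSZ)))
  [8] S(S(add(S(add(SZ, mul(Z, SSZ))), SSZ)))
  [9] S(S(S(add(add(SZ, mul(Z, SSZ)), SSZ))))
  [10] S(S(S(add(S(add(Z, mul(Z, SSZ))), SSZ))))
  [11] S(S(S(S(add(add(Z, mul(Z, SSZ)), SSZ)))))
  [12] S(S(S(S(add(mul(Z, SSZ), SSZ)))))
  [13] S(S(S(S(add(Z, SSZ)))))
  [14] S^6(Z)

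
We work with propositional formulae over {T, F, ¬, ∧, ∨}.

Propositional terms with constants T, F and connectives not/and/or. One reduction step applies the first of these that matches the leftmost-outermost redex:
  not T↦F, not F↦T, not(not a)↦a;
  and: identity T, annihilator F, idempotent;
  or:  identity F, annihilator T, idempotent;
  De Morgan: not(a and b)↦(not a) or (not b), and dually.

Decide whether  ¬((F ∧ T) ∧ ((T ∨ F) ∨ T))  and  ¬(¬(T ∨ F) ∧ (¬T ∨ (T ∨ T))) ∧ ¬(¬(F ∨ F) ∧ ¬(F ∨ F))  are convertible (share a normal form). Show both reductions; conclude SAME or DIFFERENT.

Answer: DIFFERENT — A ⇓ T, B ⇓ F

Reduction:
Term A:
  start: ¬((F ∧ T) ∧ ((T ∨ F) ∨ T))
  step 1: ¬(F ∧ T) ∨ ¬((T ∨ F) ∨ T)
  step 2: (¬F ∨ ¬T) ∨ ¬((T ∨ F) ∨ T)
  step 3: (T ∨ ¬T) ∨ ¬((T ∨ F) ∨ T)
  step 4: T ∨ ¬((T ∨ F) ∨ T)
  step 5: T

Term B:
  start: ¬(¬(T ∨ F) ∧ (¬T ∨ (T ∨ T))) ∧ ¬(¬(F ∨ F) ∧ ¬(F ∨ F))
  step 1: (¬¬(T ∨ F) ∨ ¬(¬T ∨ (T ∨ T))) ∧ ¬(¬(F ∨ F) ∧ ¬(F ∨ F))
  step 2: ((T ∨ F) ∨ ¬(¬T ∨ (T ∨ T))) ∧ ¬(¬(F ∨ F) ∧ ¬(F ∨ F))
  step 3: (T ∨ ¬(¬T ∨ (T ∨ T))) ∧ ¬(¬(F ∨ F) ∧ ¬(F ∨ F))
  step 4: T ∧ ¬(¬(F ∨ F) ∧ ¬(F ∨ F))
  step 5: ¬(¬(F ∨ F) ∧ ¬(F ∨ F))
  step 6: ¬¬(F ∨ F) ∨ ¬¬(F ∨ F)
  step 7: ¬¬(F ∨ F)
  step 8: F ∨ F
  step 9: F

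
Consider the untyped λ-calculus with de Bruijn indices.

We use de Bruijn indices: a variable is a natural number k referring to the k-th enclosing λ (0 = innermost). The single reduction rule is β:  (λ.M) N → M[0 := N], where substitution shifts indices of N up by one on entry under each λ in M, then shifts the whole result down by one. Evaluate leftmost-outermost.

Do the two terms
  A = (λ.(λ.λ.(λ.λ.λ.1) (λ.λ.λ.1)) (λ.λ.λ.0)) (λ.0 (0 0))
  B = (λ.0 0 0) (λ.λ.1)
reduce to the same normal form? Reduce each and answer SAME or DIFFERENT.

Term A:
  start: (λ.(λ.λ.(λ.λ.λ.1) (λ.λ.λ.1)) (λ.λ.λ.0)) (λ.0 (0 0))
  [1] (λ.λ.(λ.λ.λ.1) (λ.λ.λ.1)) (λ.λ.λ.0)
  [2] λ.(λ.λ.λ.1) (λ.λ.λ.1)
  [3] λ.λ.λ.1

Term B:
  start: (λ.0 0 0) (λ.λ.1)
  [1] (λ.λ.1) (λ.λ.1) (λ.λ.1)
  [2] (λ.λ.λ.1) (λ.λ.1)
  [3] λ.λ.1

Answer: DIFFERENT — A ⇓ λ.λ.λ.1, B ⇓ λ.λ.1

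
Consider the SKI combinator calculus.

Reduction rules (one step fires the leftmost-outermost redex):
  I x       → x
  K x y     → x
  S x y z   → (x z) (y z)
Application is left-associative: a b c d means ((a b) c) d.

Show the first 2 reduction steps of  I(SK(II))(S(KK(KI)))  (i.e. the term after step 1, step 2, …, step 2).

  start: I(SK(II))(S(KK(KI)))
  [1] SK(II)(S(KK(KI)))
  [2] K(S(KK(KI)))(II(S(KK(KI))))

Answer: after 2 steps: K(S(KK(KI)))(II(S(KK(KI))))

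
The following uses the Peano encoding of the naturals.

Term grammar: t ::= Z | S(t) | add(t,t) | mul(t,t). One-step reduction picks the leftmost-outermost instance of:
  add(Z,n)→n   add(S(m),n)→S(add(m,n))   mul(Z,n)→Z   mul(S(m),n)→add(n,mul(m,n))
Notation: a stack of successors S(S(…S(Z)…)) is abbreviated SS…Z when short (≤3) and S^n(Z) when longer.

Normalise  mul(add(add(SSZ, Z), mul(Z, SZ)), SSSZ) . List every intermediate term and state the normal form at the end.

  start: mul(add(add(SSZ, Z), mul(Z, SZ)), SSSZ)
  →1  mul(add(S(add(SZ, Z)), mul(Z, SZ)), SSSZ)
  →2  mul(S(add(add(SZ, Z), mul(Z, SZ))), SSSZ)
  →3  add(SSSZ, mul(add(add(SZ, Z), mul(Z, SZ)), SSSZ))
  →4  S(add(SSZ, mul(add(add(SZ, Z), mul(Z, SZ)), SSSZ)))
  →5  S(S(add(SZ, mul(add(add(SZ, Z), mul(Z, SZ)), SSSZ))))
  →6  S(S(S(add(Z, mul(add(add(SZ, Z), mul(Z, SZ)), SSSZ)))))
  →7  S(S(S(mul(add(add(SZ, Z), mul(Z, SZ)), SSSZ))))
  →8  S(S(S(mul(add(S(add(Z, Z)), mul(Z, SZ)), SSSZ))))
  →9  S(S(S(mul(S(add(add(Z, Z), mul(Z, SZ))), SSSZ))))
  →10  S(S(S(add(SSSZ, mul(add(add(Z, Z), mul(Z, SZ)), SSSZ)))))
  →11  S(S(S(S(add(SSZ, mul(add(add(Z, Z), mul(Z, SZ)), SSSZ))))))
  →12  S(S(S(S(S(add(SZ, mul(add(add(Z, Z), mul(Z, SZ)), SSSZ)))))))
  →13  S(S(S(S(S(S(add(Z, mul(add(add(Z, Z), mul(Z, SZ)), SSSZ))))))))
  →14  S(S(S(S(S(S(mul(add(add(Z, Z), mul(Z, SZ)), SSSZ)))))))
  →15  S(S(S(S(S(S(mul(add(Z, mul(Z, SZ)), SSSZ)))))))
  →16  S(S(S(S(S(S(mul(mul(Z, SZ), SSSZ)))))))
  →17  S(S(S(S(S(S(mul(Z, SSSZ)))))))
  →18  S^6(Z)

Answer: normal form = S^6(Z)  (in 18 steps)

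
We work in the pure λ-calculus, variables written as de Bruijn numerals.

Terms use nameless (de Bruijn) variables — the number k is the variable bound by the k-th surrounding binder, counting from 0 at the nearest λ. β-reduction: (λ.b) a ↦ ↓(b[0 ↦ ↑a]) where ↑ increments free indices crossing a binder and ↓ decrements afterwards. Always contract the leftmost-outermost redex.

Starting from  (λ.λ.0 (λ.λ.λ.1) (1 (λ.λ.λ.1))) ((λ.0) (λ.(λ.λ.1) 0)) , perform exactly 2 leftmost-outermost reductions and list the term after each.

Answer: after 2 steps: λ.0 (λ.λ.λ.1) ((λ.(λ.λ.1) 0) (λ.λ.λ.1))

Reduction:
  start: (λ.λ.0 (λ.λ.λ.1) (1 (λ.λ.λ.1))) ((λ.0) (λ.(λ.λ.1) 0))
  →1  λ.0 (λ.λ.λ.1) ((λ.0) (λ.(λ.λ.1) 0) (λ.λ.λ.1))
  →2  λ.0 (λ.λ.λ.1) ((λ.(λ.λ.1) 0) (λ.λ.λ.1))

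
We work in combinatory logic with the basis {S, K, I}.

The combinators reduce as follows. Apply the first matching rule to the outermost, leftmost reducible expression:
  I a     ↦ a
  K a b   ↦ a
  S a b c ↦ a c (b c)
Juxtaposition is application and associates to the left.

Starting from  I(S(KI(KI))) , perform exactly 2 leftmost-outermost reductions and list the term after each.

  start: I(S(KI(KI)))
  [1] S(KI(KI))
  [2] SI

Answer: after 2 steps: SI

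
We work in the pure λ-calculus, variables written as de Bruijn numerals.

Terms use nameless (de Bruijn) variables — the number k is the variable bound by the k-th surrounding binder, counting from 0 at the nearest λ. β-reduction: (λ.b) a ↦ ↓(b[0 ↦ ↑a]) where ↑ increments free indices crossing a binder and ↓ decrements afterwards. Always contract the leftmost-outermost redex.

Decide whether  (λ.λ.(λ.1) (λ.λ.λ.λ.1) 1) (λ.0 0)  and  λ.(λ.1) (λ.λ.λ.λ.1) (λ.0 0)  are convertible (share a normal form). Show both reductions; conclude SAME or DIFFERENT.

Answer: SAME — A ⇓ λ.0 (λ.0 0), B ⇓ λ.0 (λ.0 0)

Derivation:
Term A:
  start: (λ.λ.(λ.1) (λ.λ.λ.λ.1) 1) (λ.0 0)
  [1] λ.(λ.1) (λ.λ.λ.λ.1) (λ.0 0)
  [2] λ.0 (λ.0 0)

Term B:
  start: λ.(λ.1) (λ.λ.λ.λ.1) (λ.0 0)
  [1] λ.0 (λ.0 0)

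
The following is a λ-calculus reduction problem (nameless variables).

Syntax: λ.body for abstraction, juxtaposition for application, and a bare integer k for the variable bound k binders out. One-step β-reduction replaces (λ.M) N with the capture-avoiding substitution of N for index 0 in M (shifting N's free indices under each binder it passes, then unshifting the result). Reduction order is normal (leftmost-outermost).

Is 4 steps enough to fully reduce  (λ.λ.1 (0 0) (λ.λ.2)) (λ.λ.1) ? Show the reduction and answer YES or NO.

Answer: YES — reaches normal form λ.0 0 in 3 ≤ 4 steps

Reduction:
  start: (λ.λ.1 (0 0) (λ.λ.2)) (λ.λ.1)
  [1] λ.(λ.λ.1) (0 0) (λ.λ.2)
  [2] λ.(λ.1 1) (λ.λ.2)
  [3] λ.0 0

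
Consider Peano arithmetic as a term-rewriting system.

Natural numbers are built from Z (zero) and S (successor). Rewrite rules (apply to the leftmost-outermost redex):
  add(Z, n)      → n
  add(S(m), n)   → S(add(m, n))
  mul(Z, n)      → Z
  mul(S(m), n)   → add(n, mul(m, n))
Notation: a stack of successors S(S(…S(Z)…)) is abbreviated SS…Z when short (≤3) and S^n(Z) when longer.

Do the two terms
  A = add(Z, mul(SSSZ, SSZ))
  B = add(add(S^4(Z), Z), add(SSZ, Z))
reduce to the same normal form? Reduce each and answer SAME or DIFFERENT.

Answer: SAME — A ⇓ S^6(Z), B ⇓ S^6(Z)

Working:
Term A:
  start: add(Z, mul(SSSZ, SSZ))
  [1] mul(SSSZ, SSZ)
  [2] add(SSZ, mul(SSZ, SSZ))
  [3] S(add(SZ, mul(SSZ, SSZ)))
  [4] S(S(add(Z, mul(SSZ, SSZ))))
  [5] S(S(mul(SSZ, SSZ)))
  [6] S(S(add(SSZ, mul(SZ, SSZ))))
  [7] S(S(S(add(SZ, mul(SZ, SSZ)))))
  [8] S(S(S(S(add(Z, mul(SZ, SSZ))))))
  [9] S(S(S(S(mul(SZ, SSZ)))))
  [10] S(S(S(S(add(SSZ, mul(Z, SSZ))))))
  [11] S(S(S(S(S(add(SZ, mul(Z, SSZ)))))))
  [12] S(S(S(S(S(S(add(Z, mul(Z, SSZ))))))))
  [13] S(S(S(S(S(S(mul(Z, SSZ)))))))
  [14] S^6(Z)

Term B:
  start: add(add(S^4(Z), Z), add(SSZ, Z))
  [1] add(S(add(SSSZ, Z)), add(SSZ, Z))
  [2] S(add(add(SSSZ, Z), add(SSZ, Z)))
  [3] S(add(S(add(SSZ, Z)), add(SSZ, Z)))
  [4] S(S(add(add(SSZ, Z), add(SSZ, Z))))
  [5] S(S(add(S(add(SZ, Z)), add(SSZ, Z))))
  [6] S(S(S(add(add(SZ, Z), add(SSZ, Z)))))
  [7] S(S(S(add(S(add(Z, Z)), add(SSZ, Z)))))
  [8] S(S(S(S(add(add(Z, Z), add(SSZ, Z))))))
  [9] S(S(S(S(add(Z, add(SSZ, Z))))))
  [10] S(S(S(S(add(SSZ, Z)))))
  [11] S(S(S(S(S(add(SZ, Z))))))
  [12] S(S(S(S(S(S(add(Z, Z)))))))
  [13] S^6(Z)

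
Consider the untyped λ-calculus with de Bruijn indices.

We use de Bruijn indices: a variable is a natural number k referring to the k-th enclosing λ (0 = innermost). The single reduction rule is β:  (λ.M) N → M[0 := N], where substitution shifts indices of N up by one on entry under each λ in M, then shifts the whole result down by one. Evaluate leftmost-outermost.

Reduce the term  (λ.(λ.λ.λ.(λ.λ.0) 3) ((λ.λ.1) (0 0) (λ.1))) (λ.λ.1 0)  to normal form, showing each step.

  start: (λ.(λ.λ.λ.(λ.λ.0) 3) ((λ.λ.1) (0 0) (λ.1))) (λ.λ.1 0)
  →1  (λ.λ.λ.(λ.λ.0) (λ.λ.1 0)) ((λ.λ.1) ((λ.λ.1 0) (λ.λ.1 0)) (λ.λ.λ.1 0))
  →2  λ.λ.(λ.λ.0) (λ.λ.1 0)
  →3  λ.λ.λ.0

Answer: normal form = λ.λ.λ.0  (in 3 steps)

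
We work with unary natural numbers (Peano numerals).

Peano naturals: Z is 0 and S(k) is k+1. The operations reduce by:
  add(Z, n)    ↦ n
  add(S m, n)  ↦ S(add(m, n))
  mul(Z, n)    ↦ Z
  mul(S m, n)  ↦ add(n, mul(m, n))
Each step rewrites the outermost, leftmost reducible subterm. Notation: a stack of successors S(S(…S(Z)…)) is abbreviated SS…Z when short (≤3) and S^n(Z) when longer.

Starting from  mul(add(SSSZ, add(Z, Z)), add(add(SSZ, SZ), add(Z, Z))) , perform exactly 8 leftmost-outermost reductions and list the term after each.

Answer: after 8 steps: S(S(add(add(add(Z, SZ), add(Z, Z)), mul(add(SSZ, add(Z, Z)), add(add(SSZ, SZ), add(Z, Z))))))

Working:
  start: mul(add(SSSZ, add(Z, Z)), add(add(SSZ, SZ), add(Z, Z)))
  [1] mul(S(add(SSZ, add(Z, Z))), add(add(SSZ, SZ), add(Z, Z)))
  [2] add(add(add(SSZ, SZ), add(Z, Z)), mul(add(SSZ, add(Z, Z)), add(add(SSZ, SZ), add(Z, Z))))
  [3] add(add(S(add(SZ, SZ)), add(Z, Z)), mul(add(SSZ, add(Z, Z)), add(add(SSZ, SZ), add(Z, Z))))
  [4] add(S(add(add(SZ, SZ), add(Z, Z))), mul(add(SSZ, add(Z, Z)), add(add(SSZ, SZ), add(Z, Z))))
  [5] S(add(add(add(SZ, SZ), add(Z, Z)), mul(add(SSZ, add(Z, Z)), add(add(SSZ, SZ), add(Z, Z)))))
  [6] S(add(add(S(add(Z, SZ)), add(Z, Z)), mul(add(SSZ, add(Z, Z)), add(add(SSZ, SZ), add(Z, Z)))))
  [7] S(add(S(add(add(Z, SZ), add(Z, Z))), mul(add(SSZ, add(Z, Z)), add(add(SSZ, SZ), add(Z, Z)))))
  [8] S(S(add(add(add(Z, SZ), add(Z, Z)), mul(add(SSZ, add(Z, Z)), add(add(SSZ, SZ), add(Z, Z))))))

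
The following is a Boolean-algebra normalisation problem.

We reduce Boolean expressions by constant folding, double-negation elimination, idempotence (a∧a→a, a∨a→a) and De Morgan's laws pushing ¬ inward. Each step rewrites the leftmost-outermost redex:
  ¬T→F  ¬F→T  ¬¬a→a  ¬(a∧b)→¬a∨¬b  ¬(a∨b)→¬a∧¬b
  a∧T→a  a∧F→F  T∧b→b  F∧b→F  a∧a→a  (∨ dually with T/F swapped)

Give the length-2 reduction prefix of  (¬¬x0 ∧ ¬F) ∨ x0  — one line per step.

  start: (¬¬x0 ∧ ¬F) ∨ x0
  step 1: (x0 ∧ ¬F) ∨ x0
  step 2: (x0 ∧ T) ∨ x0

Answer: after 2 steps: (x0 ∧ T) ∨ x0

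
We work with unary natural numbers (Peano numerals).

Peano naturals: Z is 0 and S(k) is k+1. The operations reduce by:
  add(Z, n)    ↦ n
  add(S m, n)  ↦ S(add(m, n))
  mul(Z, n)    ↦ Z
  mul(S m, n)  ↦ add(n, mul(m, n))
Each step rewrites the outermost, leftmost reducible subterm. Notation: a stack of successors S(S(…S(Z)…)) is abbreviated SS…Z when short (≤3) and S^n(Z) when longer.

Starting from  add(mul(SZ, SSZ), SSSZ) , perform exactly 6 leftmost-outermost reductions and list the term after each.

  start: add(mul(SZ, SSZ), SSSZ)
  →1  add(add(SSZ, mul(Z, SSZ)), SSSZ)
  →2  add(S(add(SZ, mul(Z, SSZ))), SSSZ)
  →3  S(add(add(SZ, mul(Z, SSZ)), SSSZ))
  →4  S(add(S(add(Z, mul(Z, SSZ))), SSSZ))
  →5  S(S(add(add(Z, mul(Z, SSZ)), SSSZ)))
  →6  S(S(add(mul(Z, SSZ), SSSZ)))

Answer: after 6 steps: S(S(add(mul(Z, SSZ), SSSZ)))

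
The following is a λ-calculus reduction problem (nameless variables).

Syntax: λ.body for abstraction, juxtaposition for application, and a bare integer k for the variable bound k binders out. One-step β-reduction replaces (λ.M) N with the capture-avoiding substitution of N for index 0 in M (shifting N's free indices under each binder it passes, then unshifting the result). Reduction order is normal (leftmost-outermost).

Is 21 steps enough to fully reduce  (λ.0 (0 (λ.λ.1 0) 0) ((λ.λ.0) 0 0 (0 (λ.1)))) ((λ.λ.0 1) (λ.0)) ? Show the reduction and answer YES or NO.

Answer: NO — after 21 steps the term is (λ.0) (λ.0), not yet normal

Reduction:
  start: (λ.0 (0 (λ.λ.1 0) 0) ((λ.λ.0) 0 0 (0 (λ.1)))) ((λ.λ.0 1) (λ.0))
  →1  (λ.λ.0 1) (λ.0) ((λ.λ.0 1) (λ.0) (λ.λ.1 0) ((λ.λ.0 1) (λ.0))) ((λ.λ.0) ((λ.λ.0 1) (λ.0)) ((λ.λ.0 1) (λ.0)) ((λ.λ.0 1) (λ.0) (λ.(λ.λ.0 1) (λ.0))))
  →2  (λ.0 (λ.0)) ((λ.λ.0 1) (λ.0) (λ.λ.1 0) ((λ.λ.0 1) (λ.0))) ((λ.λ.0) ((λ.λ.0 1) (λ.0)) ((λ.λ.0 1) (λ.0)) ((λ.λ.0 1) (λ.0) (λ.(λ.λ.0 1) (λ.0))))
  →3  (λ.λ.0 1) (λ.0) (λ.λ.1 0) ((λ.λ.0 1) (λ.0)) (λ.0) ((λ.λ.0) ((λ.λ.0 1) (λ.0)) ((λ.λ.0 1) (λ.0)) ((λ.λ.0 1) (λ.0) (λ.(λ.λ.0 1) (λ.0))))
  →4  (λ.0 (λ.0)) (λ.λ.1 0) ((λ.λ.0 1) (λ.0)) (λ.0) ((λ.λ.0) ((λ.λ.0 1) (λ.0)) ((λ.λ.0 1) (λ.0)) ((λ.λ.0 1) (λ.0) (λ.(λ.λ.0 1) (λ.0))))
  →5  (λ.λ.1 0) (λ.0) ((λ.λ.0 1) (λ.0)) (λ.0) ((λ.λ.0) ((λ.λ.0 1) (λ.0)) ((λ.λ.0 1) (λ.0)) ((λ.λ.0 1) (λ.0) (λ.(λ.λ.0 1) (λ.0))))
  →6  (λ.(λ.0) 0) ((λ.λ.0 1) (λ.0)) (λ.0) ((λ.λ.0) ((λ.λ.0 1) (λ.0)) ((λ.λ.0 1) (λ.0)) ((λ.λ.0 1) (λ.0) (λ.(λ.λ.0 1) (λ.0))))
  →7  (λ.0) ((λ.λ.0 1) (λ.0)) (λ.0) ((λ.λ.0) ((λ.λ.0 1) (λ.0)) ((λ.λ.0 1) (λ.0)) ((λ.λ.0 1) (λ.0) (λ.(λ.λ.0 1) (λ.0))))
  →8  (λ.λ.0 1) (λ.0) (λ.0) ((λ.λ.0) ((λ.λ.0 1) (λ.0)) ((λ.λ.0 1) (λ.0)) ((λ.λ.0 1) (λ.0) (λ.(λ.λ.0 1) (λ.0))))
  →9  (λ.0 (λ.0)) (λ.0) ((λ.λ.0) ((λ.λ.0 1) (λ.0)) ((λ.λ.0 1) (λ.0)) ((λ.λ.0 1) (λ.0) (λ.(λ.λ.0 1) (λ.0))))
  →10  (λ.0) (λ.0) ((λ.λ.0) ((λ.λ.0 1) (λ.0)) ((λ.λ.0 1) (λ.0)) ((λ.λ.0 1) (λ.0) (λ.(λ.λ.0 1) (λ.0))))
  →11  (λ.0) ((λ.λ.0) ((λ.λ.0 1) (λ.0)) ((λ.λ.0 1) (λ.0)) ((λ.λ.0 1) (λ.0) (λ.(λ.λ.0 1) (λ.0))))
  →12  (λ.λ.0) ((λ.λ.0 1) (λ.0)) ((λ.λ.0 1) (λ.0)) ((λ.λ.0 1) (λ.0) (λ.(λ.λ.0 1) (λ.0)))
  →13  (λ.0) ((λ.λ.0 1) (λ.0)) ((λ.λ.0 1) (λ.0) (λ.(λ.λ.0 1) (λ.0)))
  →14  (λ.λ.0 1) (λ.0) ((λ.λ.0 1) (λ.0) (λ.(λ.λ.0 1) (λ.0)))
  →15  (λ.0 (λ.0)) ((λ.λ.0 1) (λ.0) (λ.(λ.λ.0 1) (λ.0)))
  →16  (λ.λ.0 1) (λ.0) (λ.(λ.λ.0 1) (λ.0)) (λ.0)
  →17  (λ.0 (λ.0)) (λ.(λ.λ.0 1) (λ.0)) (λ.0)
  →18  (λ.(λ.λ.0 1) (λ.0)) (λ.0) (λ.0)
  →19  (λ.λ.0 1) (λ.0) (λ.0)
  →20  (λ.0 (λ.0)) (λ.0)
  →21  (λ.0) (λ.0)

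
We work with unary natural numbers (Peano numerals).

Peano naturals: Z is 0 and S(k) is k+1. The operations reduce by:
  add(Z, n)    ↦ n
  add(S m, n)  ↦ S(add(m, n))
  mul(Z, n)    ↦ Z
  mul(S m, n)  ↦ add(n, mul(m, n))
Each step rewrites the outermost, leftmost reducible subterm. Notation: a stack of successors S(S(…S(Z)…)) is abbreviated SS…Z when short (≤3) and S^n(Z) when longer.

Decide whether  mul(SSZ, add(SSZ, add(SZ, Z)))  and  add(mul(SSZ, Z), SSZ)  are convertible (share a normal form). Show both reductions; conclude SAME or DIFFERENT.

Term A:
  start: mul(SSZ, add(SSZ, add(SZ, Z)))
  step 1: add(add(SSZ, add(SZ, Z)), mul(SZ, add(SSZ, add(SZ, Z))))
  step 2: add(S(add(SZ, add(SZ, Z))), mul(SZ, add(SSZ, add(SZ, Z))))
  step 3: S(add(add(SZ, add(SZ, Z)), mul(SZ, add(SSZ, add(SZ, Z)))))
  step 4: S(add(S(add(Z, add(SZ, Z))), mul(SZ, add(SSZ, add(SZ, Z)))))
  step 5: S(S(add(add(Z, add(SZ, Z)), mul(SZ, add(SSZ, add(SZ, Z))))))
  step 6: S(S(add(add(SZ, Z), mul(SZ, add(SSZ, add(SZ, Z))))))
  step 7: S(S(add(S(add(Z, Z)), mul(SZ, add(SSZ, add(SZ, Z))))))
  step 8: S(S(S(add(add(Z, Z), mul(SZ, add(SSZ, add(SZ, Z)))))))
  step 9: S(S(S(add(Z, mul(SZ, add(SSZ, add(SZ, Z)))))))
  step 10: S(S(S(mul(SZ, add(SSZ, add(SZ, Z))))))
  step 11: S(S(S(add(add(SSZ, add(SZ, Z)), mul(Z, add(SSZ, add(SZ, Z)))))))
  step 12: S(S(S(add(S(add(SZ, add(SZ, Z))), mul(Z, add(SSZ, add(SZ, Z)))))))
  step 13: S(S(S(S(add(add(SZ, add(SZ, Z)), mul(Z, add(SSZ, add(SZ, Z))))))))
  step 14: S(S(S(S(add(S(add(Z, add(SZ, Z))), mul(Z, add(SSZ, add(SZ, Z))))))))
  step 15: S(S(S(S(S(add(add(Z, add(SZ, Z)), mul(Z, add(SSZ, add(SZ, Z)))))))))
  step 16: S(S(S(S(S(add(add(SZ, Z), mul(Z, add(SSZ, add(SZ, Z)))))))))
  step 17: S(S(S(S(S(add(S(add(Z, Z)), mul(Z, add(SSZ, add(SZ, Z)))))))))
  step 18: S(S(S(S(S(S(add(add(Z, Z), mul(Z, add(SSZ, add(SZ, Z))))))))))
  step 19: S(S(S(S(S(S(add(Z, mul(Z, add(SSZ, add(SZ, Z))))))))))
  step 20: S(S(S(S(S(S(mul(Z, add(SSZ, add(SZ, Z)))))))))
  step 21: S^6(Z)

Term B:
  start: add(mul(SSZ, Z), SSZ)
  step 1: add(add(Z, mul(SZ, Z)), SSZ)
  step 2: add(mul(SZ, Z), SSZ)
  step 3: add(add(Z, mul(Z, Z)), SSZ)
  step 4: add(mul(Z, Z), SSZ)
  step 5: add(Z, SSZ)
  step 6: SSZ

Answer: DIFFERENT — A ⇓ S^6(Z), B ⇓ SSZ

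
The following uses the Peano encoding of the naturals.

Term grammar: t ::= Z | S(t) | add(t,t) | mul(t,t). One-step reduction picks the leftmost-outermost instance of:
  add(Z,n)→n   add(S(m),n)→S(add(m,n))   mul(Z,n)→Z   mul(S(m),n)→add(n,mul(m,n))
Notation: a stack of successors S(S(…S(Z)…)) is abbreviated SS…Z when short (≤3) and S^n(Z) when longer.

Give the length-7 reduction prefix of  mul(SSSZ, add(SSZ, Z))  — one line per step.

  start: mul(SSSZ, add(SSZ, Z))
  [1] add(add(SSZ, Z), mul(SSZ, add(SSZ, Z)))
  [2] add(S(add(SZ, Z)), mul(SSZ, add(SSZ, Z)))
  [3] S(add(add(SZ, Z), mul(SSZ, add(SSZ, Z))))
  [4] S(add(S(add(Z, Z)), mul(SSZ, add(SSZ, Z))))
  [5] S(S(add(add(Z, Z), mul(SSZ, add(SSZ, Z)))))
  [6] S(S(add(Z, mul(SSZ, add(SSZ, Z)))))
  [7] S(S(mul(SSZ, add(SSZ, Z))))

Answer: after 7 steps: S(S(mul(SSZ, add(SSZ, Z))))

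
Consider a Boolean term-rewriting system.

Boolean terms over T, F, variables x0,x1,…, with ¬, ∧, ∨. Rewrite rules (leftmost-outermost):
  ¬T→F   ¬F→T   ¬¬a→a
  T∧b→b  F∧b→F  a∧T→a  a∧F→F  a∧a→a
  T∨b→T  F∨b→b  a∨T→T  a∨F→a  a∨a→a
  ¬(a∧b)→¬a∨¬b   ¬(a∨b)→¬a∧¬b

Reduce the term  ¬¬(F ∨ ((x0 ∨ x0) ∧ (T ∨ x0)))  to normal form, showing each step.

Answer: normal form = x0  (in 5 steps)

Derivation:
  start: ¬¬(F ∨ ((x0 ∨ x0) ∧ (T ∨ x0)))
  →1  F ∨ ((x0 ∨ x0) ∧ (T ∨ x0))
  →2  (x0 ∨ x0) ∧ (T ∨ x0)
  →3  x0 ∧ (T ∨ x0)
  →4  x0 ∧ T
  →5  x0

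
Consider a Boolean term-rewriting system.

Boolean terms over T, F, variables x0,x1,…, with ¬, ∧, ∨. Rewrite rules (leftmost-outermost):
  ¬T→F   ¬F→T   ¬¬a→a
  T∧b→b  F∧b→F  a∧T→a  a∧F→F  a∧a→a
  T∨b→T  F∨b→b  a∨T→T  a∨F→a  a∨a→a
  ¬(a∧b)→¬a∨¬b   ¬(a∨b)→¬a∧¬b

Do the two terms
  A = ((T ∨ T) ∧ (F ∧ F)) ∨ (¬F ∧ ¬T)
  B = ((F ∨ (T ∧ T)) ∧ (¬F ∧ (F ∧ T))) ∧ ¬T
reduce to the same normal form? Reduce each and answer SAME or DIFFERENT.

Term A:
  start: ((T ∨ T) ∧ (F ∧ F)) ∨ (¬F ∧ ¬T)
  step 1: (T ∧ (F ∧ F)) ∨ (¬F ∧ ¬T)
  step 2: (F ∧ F) ∨ (¬F ∧ ¬T)
  step 3: F ∨ (¬F ∧ ¬T)
  step 4: ¬F ∧ ¬T
  step 5: T ∧ ¬T
  step 6: ¬T
  step 7: F

Term B:
  start: ((F ∨ (T ∧ T)) ∧ (¬F ∧ (F ∧ T))) ∧ ¬T
  step 1: ((T ∧ T) ∧ (¬F ∧ (F ∧ T))) ∧ ¬T
  step 2: (T ∧ (¬F ∧ (F ∧ T))) ∧ ¬T
  step 3: (¬F ∧ (F ∧ T)) ∧ ¬T
  step 4: (T ∧ (F ∧ T)) ∧ ¬T
  step 5: (F ∧ T) ∧ ¬T
  step 6: F ∧ ¬T
  step 7: F

Answer: SAME — A ⇓ F, B ⇓ F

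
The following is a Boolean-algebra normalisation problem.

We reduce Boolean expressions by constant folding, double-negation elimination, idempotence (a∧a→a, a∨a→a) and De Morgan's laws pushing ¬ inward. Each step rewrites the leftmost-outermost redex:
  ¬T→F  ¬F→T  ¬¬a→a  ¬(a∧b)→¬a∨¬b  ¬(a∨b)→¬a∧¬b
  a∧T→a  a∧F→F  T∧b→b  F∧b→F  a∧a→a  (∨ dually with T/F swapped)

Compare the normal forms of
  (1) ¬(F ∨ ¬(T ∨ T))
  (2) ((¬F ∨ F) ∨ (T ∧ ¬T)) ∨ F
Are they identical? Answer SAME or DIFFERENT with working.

Answer: SAME — A ⇓ T, B ⇓ T

Derivation:
Term A:
  start: ¬(F ∨ ¬(T ∨ T))
  →1  ¬F ∧ ¬¬(T ∨ T)
  →2  T ∧ ¬¬(T ∨ T)
  →3  ¬¬(T ∨ T)
  →4  T ∨ T
  →5  T

Term B:
  start: ((¬F ∨ F) ∨ (T ∧ ¬T)) ∨ F
  →1  (¬F ∨ F) ∨ (T ∧ ¬T)
  →2  ¬F ∨ (T ∧ ¬T)
  →3  T ∨ (T ∧ ¬T)
  →4  T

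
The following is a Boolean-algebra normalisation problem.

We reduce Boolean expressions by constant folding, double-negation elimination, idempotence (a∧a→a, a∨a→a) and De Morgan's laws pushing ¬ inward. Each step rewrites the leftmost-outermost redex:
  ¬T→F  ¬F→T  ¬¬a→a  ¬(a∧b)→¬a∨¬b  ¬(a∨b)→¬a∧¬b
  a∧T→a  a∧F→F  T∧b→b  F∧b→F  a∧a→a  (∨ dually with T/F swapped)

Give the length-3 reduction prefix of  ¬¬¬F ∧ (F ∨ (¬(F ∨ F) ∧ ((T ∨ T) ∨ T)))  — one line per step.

Answer: after 3 steps: F ∨ (¬(F ∨ F) ∧ ((T ∨ T) ∨ T))

Working:
  start: ¬¬¬F ∧ (F ∨ (¬(F ∨ F) ∧ ((T ∨ T) ∨ T)))
  [1] ¬F ∧ (F ∨ (¬(F ∨ F) ∧ ((T ∨ T) ∨ T)))
  [2] T ∧ (F ∨ (¬(F ∨ F) ∧ ((T ∨ T) ∨ T)))
  [3] F ∨ (¬(F ∨ F) ∧ ((T ∨ T) ∨ T))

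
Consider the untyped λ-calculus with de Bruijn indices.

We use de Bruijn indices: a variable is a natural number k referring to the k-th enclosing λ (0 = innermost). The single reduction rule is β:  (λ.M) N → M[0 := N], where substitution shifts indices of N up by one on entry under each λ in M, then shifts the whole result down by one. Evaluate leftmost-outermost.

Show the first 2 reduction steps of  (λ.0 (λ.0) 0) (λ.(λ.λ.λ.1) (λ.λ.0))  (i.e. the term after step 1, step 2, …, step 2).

Answer: after 2 steps: (λ.λ.λ.1) (λ.λ.0) (λ.(λ.λ.λ.1) (λ.λ.0))

Derivation:
  start: (λ.0 (λ.0) 0) (λ.(λ.λ.λ.1) (λ.λ.0))
  step 1: (λ.(λ.λ.λ.1) (λ.λ.0)) (λ.0) (λ.(λ.λ.λ.1) (λ.λ.0))
  step 2: (λ.λ.λ.1) (λ.λ.0) (λ.(λ.λ.λ.1) (λ.λ.0))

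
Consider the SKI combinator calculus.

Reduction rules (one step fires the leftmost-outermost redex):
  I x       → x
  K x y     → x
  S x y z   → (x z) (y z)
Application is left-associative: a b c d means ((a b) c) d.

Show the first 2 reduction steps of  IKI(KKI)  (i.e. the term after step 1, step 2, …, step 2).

  start: IKI(KKI)
  step 1: KI(KKI)
  step 2: I

Answer: after 2 steps: I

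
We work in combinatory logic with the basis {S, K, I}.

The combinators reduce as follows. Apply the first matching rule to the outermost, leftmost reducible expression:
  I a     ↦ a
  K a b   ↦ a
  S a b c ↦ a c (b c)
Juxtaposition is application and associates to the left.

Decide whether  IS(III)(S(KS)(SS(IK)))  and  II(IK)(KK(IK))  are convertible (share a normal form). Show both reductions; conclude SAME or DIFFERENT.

Answer: DIFFERENT — A ⇓ SI(S(KS)(SSK)), B ⇓ KK

Reduction:
Term A:
  start: IS(III)(S(KS)(SS(IK)))
  [1] S(III)(S(KS)(SS(IK)))
  [2] S(II)(S(KS)(SS(IK)))
  [3] SI(S(KS)(SS(IK)))
  [4] SI(S(KS)(SSK))

Term B:
  start: II(IK)(KK(IK))
  [1] I(IK)(KK(IK))
  [2] IK(KK(IK))
  [3] K(KK(IK))
  [4] KK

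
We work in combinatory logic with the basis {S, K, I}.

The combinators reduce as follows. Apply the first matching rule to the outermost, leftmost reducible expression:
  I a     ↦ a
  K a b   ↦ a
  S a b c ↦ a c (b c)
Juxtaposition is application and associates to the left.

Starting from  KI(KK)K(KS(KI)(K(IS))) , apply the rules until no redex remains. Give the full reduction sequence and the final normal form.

Answer: normal form = K(S(KS))  (in 4 steps)

Derivation:
  start: KI(KK)K(KS(KI)(K(IS)))
  [1] IK(KS(KI)(K(IS)))
  [2] K(KS(KI)(K(IS)))
  [3] K(S(K(IS)))
  [4] K(S(KS))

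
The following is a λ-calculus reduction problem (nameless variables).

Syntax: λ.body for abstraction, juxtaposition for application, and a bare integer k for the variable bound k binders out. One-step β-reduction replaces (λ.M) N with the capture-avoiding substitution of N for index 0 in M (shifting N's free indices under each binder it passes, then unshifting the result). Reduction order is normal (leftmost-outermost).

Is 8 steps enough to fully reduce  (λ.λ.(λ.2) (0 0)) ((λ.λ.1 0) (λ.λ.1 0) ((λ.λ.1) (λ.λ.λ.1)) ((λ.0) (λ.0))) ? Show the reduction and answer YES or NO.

Answer: YES — reaches normal form λ.λ.λ.λ.1 in 8 ≤ 8 steps

Reduction:
  start: (λ.λ.(λ.2) (0 0)) ((λ.λ.1 0) (λ.λ.1 0) ((λ.λ.1) (λ.λ.λ.1)) ((λ.0) (λ.0)))
  step 1: λ.(λ.(λ.λ.1 0) (λ.λ.1 0) ((λ.λ.1) (λ.λ.λ.1)) ((λ.0) (λ.0))) (0 0)
  step 2: λ.(λ.λ.1 0) (λ.λ.1 0) ((λ.λ.1) (λ.λ.λ.1)) ((λ.0) (λ.0))
  step 3: λ.(λ.(λ.λ.1 0) 0) ((λ.λ.1) (λ.λ.λ.1)) ((λ.0) (λ.0))
  step 4: λ.(λ.λ.1 0) ((λ.λ.1) (λ.λ.λ.1)) ((λ.0) (λ.0))
  step 5: λ.(λ.(λ.λ.1) (λ.λ.λ.1) 0) ((λ.0) (λ.0))
  step 6: λ.(λ.λ.1) (λ.λ.λ.1) ((λ.0) (λ.0))
  step 7: λ.(λ.λ.λ.λ.1) ((λ.0) (λ.0))
  step 8: λ.λ.λ.λ.1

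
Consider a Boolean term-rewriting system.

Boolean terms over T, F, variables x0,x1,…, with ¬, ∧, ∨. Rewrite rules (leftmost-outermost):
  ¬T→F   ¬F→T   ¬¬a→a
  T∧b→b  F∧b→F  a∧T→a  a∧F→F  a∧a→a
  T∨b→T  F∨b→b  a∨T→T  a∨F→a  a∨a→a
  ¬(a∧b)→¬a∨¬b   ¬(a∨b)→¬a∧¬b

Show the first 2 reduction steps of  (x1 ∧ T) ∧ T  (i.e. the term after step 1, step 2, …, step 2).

Answer: after 2 steps: x1

Reduction:
  start: (x1 ∧ T) ∧ T
  step 1: x1 ∧ T
  step 2: x1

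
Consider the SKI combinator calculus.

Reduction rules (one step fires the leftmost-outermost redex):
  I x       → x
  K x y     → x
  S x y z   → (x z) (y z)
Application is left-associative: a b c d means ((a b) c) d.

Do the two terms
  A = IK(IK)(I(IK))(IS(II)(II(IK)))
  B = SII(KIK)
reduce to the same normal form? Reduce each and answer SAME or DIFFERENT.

Answer: DIFFERENT — A ⇓ K(SIK), B ⇓ I

Working:
Term A:
  start: IK(IK)(I(IK))(IS(II)(II(IK)))
  [1] K(IK)(I(IK))(IS(II)(II(IK)))
  [2] IK(IS(II)(II(IK)))
  [3] K(IS(II)(II(IK)))
  [4] K(S(II)(II(IK)))
  [5] K(SI(II(IK)))
  [6] K(SI(I(IK)))
  [7] K(SI(IK))
  [8] K(SIK)

Term B:
  start: SII(KIK)
  [1] I(KIK)(I(KIK))
  [2] KIK(I(KIK))
  [3] I(I(KIK))
  [4] I(KIK)
  [5] KIK
  [6] I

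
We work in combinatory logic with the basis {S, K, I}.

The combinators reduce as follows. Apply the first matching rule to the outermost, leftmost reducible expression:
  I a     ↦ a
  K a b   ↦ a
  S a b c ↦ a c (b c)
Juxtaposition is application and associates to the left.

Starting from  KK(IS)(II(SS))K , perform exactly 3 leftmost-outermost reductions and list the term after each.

  start: KK(IS)(II(SS))K
  [1] K(II(SS))K
  [2] II(SS)
  [3] I(SS)

Answer: after 3 steps: I(SS)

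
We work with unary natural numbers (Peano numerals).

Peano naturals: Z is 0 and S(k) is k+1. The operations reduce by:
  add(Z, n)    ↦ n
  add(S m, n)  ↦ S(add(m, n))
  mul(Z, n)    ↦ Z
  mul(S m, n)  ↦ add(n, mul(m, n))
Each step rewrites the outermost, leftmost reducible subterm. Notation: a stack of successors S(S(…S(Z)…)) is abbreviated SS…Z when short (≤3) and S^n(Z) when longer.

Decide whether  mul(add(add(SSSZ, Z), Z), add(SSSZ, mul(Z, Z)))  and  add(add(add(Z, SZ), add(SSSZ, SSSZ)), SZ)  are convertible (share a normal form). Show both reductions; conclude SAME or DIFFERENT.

Answer: DIFFERENT — A ⇓ S^9(Z), B ⇓ S^8(Z)

Reduction:
Term A:
  start: mul(add(add(SSSZ, Z), Z), add(SSSZ, mul(Z, Z)))
  →1  mul(add(S(add(SSZ, Z)), Z), add(SSSZ, mul(Z, Z)))
  →2  mul(S(add(add(SSZ, Z), Z)), add(SSSZ, mul(Z, Z)))
  →3  add(add(SSSZ, mul(Z, Z)), mul(add(add(SSZ, Z), Z), add(SSSZ, mul(Z, Z))))
  →4  add(S(add(SSZ, mul(Z, Z))), mul(add(add(SSZ, Z), Z), add(SSSZ, mul(Z, Z))))
  →5  S(add(add(SSZ, mul(Z, Z)), mul(add(add(SSZ, Z), Z), add(SSSZ, mul(Z, Z)))))
  →6  S(add(S(add(SZ, mul(Z, Z))), mul(add(add(SSZ, Z), Z), add(SSSZ, mul(Z, Z)))))
  →7  S(S(add(add(SZ, mul(Z, Z)), mul(add(add(SSZ, Z), Z), add(SSSZ, mul(Z, Z))))))
  →8  S(S(add(S(add(Z, mul(Z, Z))), mul(add(add(SSZ, Z), Z), add(SSSZ, mul(Z, Z))))))
  →9  S(S(S(add(add(Z, mul(Z, Z)), mul(add(add(SSZ, Z), Z), add(SSSZ, mul(Z, Z)))))))
  →10  S(S(S(add(mul(Z, Z), mul(add(add(SSZ, Z), Z), add(SSSZ, mul(Z, Z)))))))
  →11  S(S(S(add(Z, mul(add(add(SSZ, Z), Z), add(SSSZ, mul(Z, Z)))))))
  →12  S(S(S(mul(add(add(SSZ, Z), Z), add(SSSZ, mul(Z, Z))))))
  →13  S(S(S(mul(add(S(add(SZ, Z)), Z), add(SSSZ, mul(Z, Z))))))
  →14  S(S(S(mul(S(add(add(SZ, Z), Z)), add(SSSZ, mul(Z, Z))))))
  →15  S(S(S(add(add(SSSZ, mul(Z, Z)), mul(add(add(SZ, Z), Z), add(SSSZ, mul(Z, Z)))))))
  →16  S(S(S(add(S(add(SSZ, mul(Z, Z))), mul(add(add(SZ, Z), Z), add(SSSZ, mul(Z, Z)))))))
  →17  S(S(S(S(add(add(SSZ, mul(Z, Z)), mul(add(add(SZ, Z), Z), add(SSSZ, mul(Z, Z))))))))
  →18  S(S(S(S(add(S(add(SZ, mul(Z, Z))), mul(add(add(SZ, Z), Z), add(SSSZ, mul(Z, Z))))))))
  →19  S(S(S(S(S(add(add(SZ, mul(Z, Z)), mul(add(add(SZ, Z), Z), add(SSSZ, mul(Z, Z)))))))))
  →20  S(S(S(S(S(add(S(add(Z, mul(Z, Z))), mul(add(add(SZ, Z), Z), add(SSSZ, mul(Z, Z)))))))))
  →21  S(S(S(S(S(S(add(add(Z, mul(Z, Z)), mul(add(add(SZ, Z), Z), add(SSSZ, mul(Z, Z))))))))))
  →22  S(S(S(S(S(S(add(mul(Z, Z), mul(add(add(SZ, Z), Z), add(SSSZ, mul(Z, Z))))))))))
  →23  S(S(S(S(S(S(add(Z, mul(add(add(SZ, Z), Z), add(SSSZ, mul(Z, Z))))))))))
  →24  S(S(S(S(S(S(mul(add(add(SZ, Z), Z), add(SSSZ, mul(Z, Z)))))))))
  →25  S(S(S(S(S(S(mul(add(S(add(Z, Z)), Z), add(SSSZ, mul(Z, Z)))))))))
  →26  S(S(S(S(S(S(mul(S(add(add(Z, Z), Z)), add(SSSZ, mul(Z, Z)))))))))
  →27  S(S(S(S(S(S(add(add(SSSZ, mul(Z, Z)), mul(add(add(Z, Z), Z), add(SSSZ, mul(Z, Z))))))))))
  →28  S(S(S(S(S(S(add(S(add(SSZ, mul(Z, Z))), mul(add(add(Z, Z), Z), add(SSSZ, mul(Z, Z))))))))))
  →29  S(S(S(S(S(S(S(add(add(SSZ, mul(Z, Z)), mul(add(add(Z, Z), Z), add(SSSZ, mul(Z, Z)))))))))))
  →30  S(S(S(S(S(S(S(add(S(add(SZ, mul(Z, Z))), mul(add(add(Z, Z), Z), add(SSSZ, mul(Z, Z)))))))))))
  →31  S(S(S(S(S(S(S(S(add(add(SZ, mul(Z, Z)), mul(add(add(Z, Z), Z), add(SSSZ, mul(Z, Z))))))))))))
  →32  S(S(S(S(S(S(S(S(add(S(add(Z, mul(Z, Z))), mul(add(add(Z, Z), Z), add(SSSZ, mul(Z, Z))))))))))))
  →33  S(S(S(S(S(S(S(S(S(add(add(Z, mul(Z, Z)), mul(add(add(Z, Z), Z), add(SSSZ, mul(Z, Z)))))))))))))
  →34  S(S(S(S(S(S(S(S(S(add(mul(Z, Z), mul(add(add(Z, Z), Z), add(SSSZ, mul(Z, Z)))))))))))))
  →35  S(S(S(S(S(S(S(S(S(add(Z, mul(add(add(Z, Z), Z), add(SSSZ, mul(Z, Z)))))))))))))
  →36  S(S(S(S(S(S(S(S(S(mul(add(add(Z, Z), Z), add(SSSZ, mul(Z, Z))))))))))))
  →37  S(S(S(S(S(S(S(S(S(mul(add(Z, Z), add(SSSZ, mul(Z, Z))))))))))))
  →38  S(S(S(S(S(S(S(S(S(mul(Z, add(SSSZ, mul(Z, Z))))))))))))
  →39  S^9(Z)

Term B:
  start: add(add(add(Z, SZ), add(SSSZ, SSSZ)), SZ)
  →1  add(add(SZ, add(SSSZ, SSSZ)), SZ)
  →2  add(S(add(Z, add(SSSZ, SSSZ))), SZ)
  →3  S(add(add(Z, add(SSSZ, SSSZ)), SZ))
  →4  S(add(add(SSSZ, SSSZ), SZ))
  →5  S(add(S(add(SSZ, SSSZ)), SZ))
  →6  S(S(add(add(SSZ, SSSZ), SZ)))
  →7  S(S(add(S(add(SZ, SSSZ)), SZ)))
  →8  S(S(S(add(add(SZ, SSSZ), SZ))))
  →9  S(S(S(add(S(add(Z, SSSZ)), SZ))))
  →10  S(S(S(S(add(add(Z, SSSZ), SZ)))))
  →11  S(S(S(S(add(SSSZ, SZ)))))
  →12  S(S(S(S(S(add(SSZ, SZ))))))
  →13  S(S(S(S(S(S(add(SZ, SZ)))))))
  →14  S(S(S(S(S(S(S(add(Z, SZ))))))))
  →15  S^8(Z)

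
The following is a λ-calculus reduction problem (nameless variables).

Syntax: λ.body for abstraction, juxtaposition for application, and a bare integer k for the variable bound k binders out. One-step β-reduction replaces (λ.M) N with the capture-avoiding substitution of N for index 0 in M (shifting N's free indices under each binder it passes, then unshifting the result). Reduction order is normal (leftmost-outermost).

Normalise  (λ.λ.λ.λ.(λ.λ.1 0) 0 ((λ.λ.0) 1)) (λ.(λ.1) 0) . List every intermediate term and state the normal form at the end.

Answer: normal form = λ.λ.λ.0 (λ.0)  (in 4 steps)

Reduction:
  start: (λ.λ.λ.λ.(λ.λ.1 0) 0 ((λ.λ.0) 1)) (λ.(λ.1) 0)
  [1] λ.λ.λ.(λ.λ.1 0) 0 ((λ.λ.0) 1)
  [2] λ.λ.λ.(λ.1 0) ((λ.λ.0) 1)
  [3] λ.λ.λ.0 ((λ.λ.0) 1)
  [4] λ.λ.λ.0 (λ.0)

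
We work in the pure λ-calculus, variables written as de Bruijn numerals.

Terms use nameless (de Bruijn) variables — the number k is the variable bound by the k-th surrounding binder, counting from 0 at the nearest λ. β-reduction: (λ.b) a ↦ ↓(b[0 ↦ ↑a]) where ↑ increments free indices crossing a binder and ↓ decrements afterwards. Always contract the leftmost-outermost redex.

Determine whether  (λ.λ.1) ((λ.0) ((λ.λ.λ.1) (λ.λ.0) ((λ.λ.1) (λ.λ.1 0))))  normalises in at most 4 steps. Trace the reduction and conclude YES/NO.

  start: (λ.λ.1) ((λ.0) ((λ.λ.λ.1) (λ.λ.0) ((λ.λ.1) (λ.λ.1 0))))
  [1] λ.(λ.0) ((λ.λ.λ.1) (λ.λ.0) ((λ.λ.1) (λ.λ.1 0)))
  [2] λ.(λ.λ.λ.1) (λ.λ.0) ((λ.λ.1) (λ.λ.1 0))
  [3] λ.(λ.λ.1) ((λ.λ.1) (λ.λ.1 0))
  [4] λ.λ.(λ.λ.1) (λ.λ.1 0)

Answer: NO — after 4 steps the term is λ.λ.(λ.λ.1) (λ.λ.1 0), not yet normal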